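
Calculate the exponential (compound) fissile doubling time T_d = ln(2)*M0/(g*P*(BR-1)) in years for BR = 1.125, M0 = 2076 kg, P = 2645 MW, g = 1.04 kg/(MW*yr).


Breeding gain G = BR - 1 = 1.125 - 1 = 0.125
Fissile production rate = g * P * G = 1.04 * 2645 * 0.125 = 343.85 kg/yr
T_d = ln(2) * M0 / (g * P * G)
T_d = ln(2) * 2076 / 343.85 = 4.1849 yr

4.1849


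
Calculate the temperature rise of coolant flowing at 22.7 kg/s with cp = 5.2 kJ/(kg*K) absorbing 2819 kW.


dT = Q / (m_dot * cp)
dT = 2819 / (22.7 * 5.2)
dT = 23.882 C

23.882


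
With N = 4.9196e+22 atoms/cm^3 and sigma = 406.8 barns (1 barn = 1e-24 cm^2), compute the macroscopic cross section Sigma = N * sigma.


Sigma = N * sigma_barns * 1e-24
Sigma = 4.9196e+22 * 406.8 * 1e-24
Sigma = 20.013 /cm

20.013


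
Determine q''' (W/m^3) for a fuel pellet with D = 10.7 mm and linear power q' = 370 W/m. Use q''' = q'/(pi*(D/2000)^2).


r = D / 2 / 1000 = 10.7 / 2 / 1000 = 0.00535 m
q''' = q' / (pi * r^2)
q''' = 370 / (pi * 0.00535^2)
q''' = 4.1148e+06 W/m^3

4.1148e+06


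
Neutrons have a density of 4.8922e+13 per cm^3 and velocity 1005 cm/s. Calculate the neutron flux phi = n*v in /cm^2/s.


phi = n * v
phi = 4.8922e+13 * 1005
phi = 4.9167e+16 /cm^2/s

4.9167e+16


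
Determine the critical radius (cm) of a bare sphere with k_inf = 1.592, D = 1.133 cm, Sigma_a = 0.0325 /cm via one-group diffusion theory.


L^2 = D / Sigma_a = 1.133 / 0.0325 = 34.86154 cm^2
B_m^2 = (k_inf - 1) / L^2 = (1.592 - 1) / 34.86154 = 0.01698146 /cm^2
For a bare sphere: B_g = pi/R, so R_c = pi / sqrt(B_m^2)
R_c = pi / sqrt(0.01698146) = 24.108 cm

24.108


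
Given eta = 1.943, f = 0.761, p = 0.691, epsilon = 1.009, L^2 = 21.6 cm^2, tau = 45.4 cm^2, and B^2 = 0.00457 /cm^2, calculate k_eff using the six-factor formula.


k_inf = eta*f*p*eps = 1.943*0.761*0.691*1.009 = 1.030924
P_TNL = 1/(1 + L^2*B^2) = 1/(1 + 21.6*0.00457) = 0.9101566
P_FNL = exp(-B^2*tau) = exp(-0.00457*45.4) = 0.8126311
k_eff = k_inf * P_TNL * P_FNL = 1.030924 * 0.9101566 * 0.8126311
k_eff = 0.76249

0.76249


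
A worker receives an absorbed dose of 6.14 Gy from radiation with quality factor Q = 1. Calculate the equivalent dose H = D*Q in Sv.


H = D * Q
H = 6.14 * 1
H = 6.1400 Sv

6.1400


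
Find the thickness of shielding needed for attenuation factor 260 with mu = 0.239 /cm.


x = ln(factor) / mu
x = ln(260) / 0.239
x = 23.266 cm

23.266


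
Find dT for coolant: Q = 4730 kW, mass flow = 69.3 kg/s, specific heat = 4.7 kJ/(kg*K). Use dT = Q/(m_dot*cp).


dT = Q / (m_dot * cp)
dT = 4730 / (69.3 * 4.7)
dT = 14.522 C

14.522


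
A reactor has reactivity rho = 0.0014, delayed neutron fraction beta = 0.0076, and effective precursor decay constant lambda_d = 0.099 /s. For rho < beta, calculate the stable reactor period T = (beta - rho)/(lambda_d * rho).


T = (beta - rho) / (lambda_d * rho)
T = (0.0076 - 0.0014) / (0.099 * 0.0014)
T = 44.733 s

44.733


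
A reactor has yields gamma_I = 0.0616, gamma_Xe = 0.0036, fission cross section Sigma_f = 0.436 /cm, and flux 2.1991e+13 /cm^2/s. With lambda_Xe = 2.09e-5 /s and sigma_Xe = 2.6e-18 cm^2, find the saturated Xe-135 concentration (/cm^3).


Xe_eq = (gamma_I + gamma_Xe) * Sigma_f * phi / (lambda_Xe + sigma_Xe * phi)
Numerator = (0.0616 + 0.0036) * 0.436 * 2.1991e+13 = 6.251426e+11
Denominator = 2.09e-5 + 2.6e-18 * 2.1991e+13 = 7.807660e-05
Xe_eq = 6.251426e+11 / 7.807660e-05 = 8.0068e+15 /cm^3

8.0068e+15


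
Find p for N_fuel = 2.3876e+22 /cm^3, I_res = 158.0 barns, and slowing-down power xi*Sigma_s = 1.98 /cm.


p = exp(-N * I * 1e-24 / (xi*Sigma_s))
p = exp(-2.3876e+22 * 158.0 * 1e-24 / 1.98)
p = 0.14878

0.14878


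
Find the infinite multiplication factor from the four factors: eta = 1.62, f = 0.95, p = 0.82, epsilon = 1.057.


k_inf = eta * f * p * epsilon
k_inf = 1.62 * 0.95 * 0.82 * 1.057
k_inf = 1.3339

1.3339


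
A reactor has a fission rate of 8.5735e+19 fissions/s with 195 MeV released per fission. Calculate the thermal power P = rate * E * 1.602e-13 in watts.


P = fission_rate * E_MeV * 1.602e-13
P = 8.5735e+19 * 195 * 1.602e-13
P = 2.6783e+09 W

2.6783e+09


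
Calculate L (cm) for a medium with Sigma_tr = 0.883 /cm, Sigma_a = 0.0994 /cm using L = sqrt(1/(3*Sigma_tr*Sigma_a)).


D = 1 / (3 * Sigma_tr) = 1 / (3 * 0.883) = 0.3775009 cm
L = sqrt(D / Sigma_a)
L = sqrt(0.3775009 / 0.0994)
L = 1.9488 cm

1.9488


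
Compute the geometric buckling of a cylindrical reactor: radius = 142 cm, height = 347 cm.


B^2 = (2.405/R)^2 + (pi/H)^2
B^2 = (2.405/142)^2 + (pi/347)^2
B^2 = 3.6882e-04 /cm^2

3.6882e-04


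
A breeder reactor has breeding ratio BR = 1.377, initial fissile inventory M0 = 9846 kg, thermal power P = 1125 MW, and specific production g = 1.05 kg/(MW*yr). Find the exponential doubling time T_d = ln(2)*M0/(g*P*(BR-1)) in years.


Breeding gain G = BR - 1 = 1.377 - 1 = 0.377
Fissile production rate = g * P * G = 1.05 * 1125 * 0.377 = 445.33125 kg/yr
T_d = ln(2) * M0 / (g * P * G)
T_d = ln(2) * 9846 / 445.33125 = 15.325 yr

15.325


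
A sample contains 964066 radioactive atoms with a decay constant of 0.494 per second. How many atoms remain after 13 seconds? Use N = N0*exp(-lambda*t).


N = N0 * exp(-lambda * t)
N = 964066 * exp(-0.494 * 13)
N = 1567.0

1567.0


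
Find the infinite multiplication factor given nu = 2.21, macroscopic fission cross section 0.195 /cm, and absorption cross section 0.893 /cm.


k_inf = nu * Sigma_f / Sigma_a
k_inf = 2.21 * 0.195 / 0.893
k_inf = 0.48259

0.48259


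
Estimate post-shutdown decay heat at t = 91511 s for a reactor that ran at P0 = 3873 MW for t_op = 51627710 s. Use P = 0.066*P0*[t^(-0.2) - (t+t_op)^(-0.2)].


P/P0 = 0.066 * [t^(-0.2) - (t + t_op)^(-0.2)]
P/P0 = 0.066 * [91511^(-0.2) - (91511 + 51627710)^(-0.2)]
P/P0 = 0.066 * [0.1017901 - 0.02865957] = 0.004826615
P = 3873 * 0.004826615 = 18.693 MW

18.693


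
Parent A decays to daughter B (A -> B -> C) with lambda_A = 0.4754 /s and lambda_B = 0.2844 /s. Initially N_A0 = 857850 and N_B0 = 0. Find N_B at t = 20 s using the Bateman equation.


N_B(t) = lambda_A * N_A0 / (lambda_B - lambda_A) * [exp(-lambda_A*t) - exp(-lambda_B*t)]
exp(-0.4754*20) = 7.425540e-05; exp(-0.2844*20) = 0.003386359
N_B = 0.4754 * 857850 / (0.2844 - 0.4754) * (7.425540e-05 - 0.003386359)
N_B = 7072.0

7072.0


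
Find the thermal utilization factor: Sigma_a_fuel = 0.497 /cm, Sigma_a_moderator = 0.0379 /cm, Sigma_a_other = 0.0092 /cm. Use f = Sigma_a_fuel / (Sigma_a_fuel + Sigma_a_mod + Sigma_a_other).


f = Sigma_a_fuel / (Sigma_a_fuel + Sigma_a_mod + Sigma_a_other)
f = 0.497 / (0.497 + 0.0379 + 0.0092)
f = 0.91344

0.91344


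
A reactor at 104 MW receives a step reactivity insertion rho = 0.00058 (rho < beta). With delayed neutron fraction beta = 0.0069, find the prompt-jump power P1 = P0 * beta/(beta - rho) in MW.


P1/P0 = beta / (beta - rho)
P1/P0 = 0.0069 / (0.0069 - 0.00058) = 1.091772
P1 = 104 * 1.091772 = 113.54 MW

113.54


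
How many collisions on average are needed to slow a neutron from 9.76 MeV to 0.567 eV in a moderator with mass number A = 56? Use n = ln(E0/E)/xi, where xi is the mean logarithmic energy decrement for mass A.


xi = 1 + (A-1)^2/(2A)*ln((A-1)/(A+1)) = 0.03529286 (for A = 56)
n = ln(E0/E) / xi
n = ln(9.76e6 / 0.567) / 0.03529286
n = ln(1.721340e+07) / 0.03529286 = 472.08

472.08


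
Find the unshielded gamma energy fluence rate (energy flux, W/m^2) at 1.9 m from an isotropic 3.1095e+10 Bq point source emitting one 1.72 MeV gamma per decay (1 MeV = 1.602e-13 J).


psi = A * E * 1.602e-13 / (4*pi*r^2)
psi = 3.1095e+10 * 1.72 * 1.602e-13 / (4*pi*1.9^2)
psi = 1.8887e-04 W/m^2

1.8887e-04


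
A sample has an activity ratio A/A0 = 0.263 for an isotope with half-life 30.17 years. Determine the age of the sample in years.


lambda = ln(2) / t_half = ln(2) / 30.17 = 0.02297472 /yr
t = -ln(A/A0) / lambda
t = -ln(0.263) / 0.02297472
t = 58.134 yr

58.134


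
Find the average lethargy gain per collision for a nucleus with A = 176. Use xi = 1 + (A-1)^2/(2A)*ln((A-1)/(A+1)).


xi = 1 + (A-1)^2/(2A) * ln((A-1)/(A+1))
xi = 1 + (176-1)^2/(2*176) * ln((176-1)/(176 +1))
xi = 0.011321

0.011321


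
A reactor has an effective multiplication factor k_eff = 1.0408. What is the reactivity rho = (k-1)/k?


rho = (k_eff - 1) / k_eff
rho = (1.0408 - 1) / 1.0408
rho = 0.039201

0.039201


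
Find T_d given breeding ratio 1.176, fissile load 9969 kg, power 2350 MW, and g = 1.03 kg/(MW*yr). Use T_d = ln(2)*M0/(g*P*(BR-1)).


Breeding gain G = BR - 1 = 1.176 - 1 = 0.176
Fissile production rate = g * P * G = 1.03 * 2350 * 0.176 = 426.008 kg/yr
T_d = ln(2) * M0 / (g * P * G)
T_d = ln(2) * 9969 / 426.008 = 16.220 yr

16.220


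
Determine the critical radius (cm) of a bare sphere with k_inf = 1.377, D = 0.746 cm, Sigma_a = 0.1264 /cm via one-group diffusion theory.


L^2 = D / Sigma_a = 0.746 / 0.1264 = 5.901899 cm^2
B_m^2 = (k_inf - 1) / L^2 = (1.377 - 1) / 5.901899 = 0.06387775 /cm^2
For a bare sphere: B_g = pi/R, so R_c = pi / sqrt(B_m^2)
R_c = pi / sqrt(0.06387775) = 12.430 cm

12.430


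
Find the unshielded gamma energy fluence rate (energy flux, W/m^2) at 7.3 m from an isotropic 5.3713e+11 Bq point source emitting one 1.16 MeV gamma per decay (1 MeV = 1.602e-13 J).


psi = A * E * 1.602e-13 / (4*pi*r^2)
psi = 5.3713e+11 * 1.16 * 1.602e-13 / (4*pi*7.3^2)
psi = 1.4905e-04 W/m^2

1.4905e-04


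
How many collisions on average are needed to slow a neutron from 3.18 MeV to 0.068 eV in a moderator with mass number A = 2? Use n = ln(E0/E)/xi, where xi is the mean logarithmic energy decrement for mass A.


xi = 1 + (A-1)^2/(2A)*ln((A-1)/(A+1)) = 0.7253469 (for A = 2)
n = ln(E0/E) / xi
n = ln(3.18e6 / 0.068) / 0.7253469
n = ln(4.676471e+07) / 0.7253469 = 24.348

24.348


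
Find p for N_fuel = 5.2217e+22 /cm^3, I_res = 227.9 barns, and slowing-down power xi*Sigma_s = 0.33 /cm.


p = exp(-N * I * 1e-24 / (xi*Sigma_s))
p = exp(-5.2217e+22 * 227.9 * 1e-24 / 0.33)
p = 2.1814e-16

2.1814e-16


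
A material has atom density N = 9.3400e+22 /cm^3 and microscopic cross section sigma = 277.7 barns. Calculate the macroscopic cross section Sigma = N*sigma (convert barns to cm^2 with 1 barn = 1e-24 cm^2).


Sigma = N * sigma_barns * 1e-24
Sigma = 9.3400e+22 * 277.7 * 1e-24
Sigma = 25.937 /cm

25.937


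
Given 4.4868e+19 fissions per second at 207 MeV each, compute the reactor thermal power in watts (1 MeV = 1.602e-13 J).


P = fission_rate * E_MeV * 1.602e-13
P = 4.4868e+19 * 207 * 1.602e-13
P = 1.4879e+09 W

1.4879e+09


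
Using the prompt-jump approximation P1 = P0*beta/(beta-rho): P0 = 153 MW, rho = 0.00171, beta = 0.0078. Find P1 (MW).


P1/P0 = beta / (beta - rho)
P1/P0 = 0.0078 / (0.0078 - 0.00171) = 1.280788
P1 = 153 * 1.280788 = 195.96 MW

195.96


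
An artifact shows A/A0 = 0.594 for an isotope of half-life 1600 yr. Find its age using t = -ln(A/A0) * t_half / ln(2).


lambda = ln(2) / t_half = ln(2) / 1600 = 4.332170e-04 /yr
t = -ln(A/A0) / lambda
t = -ln(0.594) / 4.332170e-04
t = 1202.3 yr

1202.3


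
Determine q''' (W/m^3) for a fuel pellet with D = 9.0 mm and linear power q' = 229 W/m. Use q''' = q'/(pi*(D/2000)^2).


r = D / 2 / 1000 = 9.0 / 2 / 1000 = 0.0045 m
q''' = q' / (pi * r^2)
q''' = 229 / (pi * 0.0045^2)
q''' = 3.5997e+06 W/m^3

3.5997e+06


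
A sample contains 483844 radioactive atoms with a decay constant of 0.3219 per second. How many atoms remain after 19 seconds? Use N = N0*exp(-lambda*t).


N = N0 * exp(-lambda * t)
N = 483844 * exp(-0.3219 * 19)
N = 1067.9

1067.9


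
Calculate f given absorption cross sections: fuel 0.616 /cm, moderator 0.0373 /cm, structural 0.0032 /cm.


f = Sigma_a_fuel / (Sigma_a_fuel + Sigma_a_mod + Sigma_a_other)
f = 0.616 / (0.616 + 0.0373 + 0.0032)
f = 0.93831

0.93831


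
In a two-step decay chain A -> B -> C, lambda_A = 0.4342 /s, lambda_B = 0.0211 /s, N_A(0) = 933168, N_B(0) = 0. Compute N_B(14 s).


N_B(t) = lambda_A * N_A0 / (lambda_B - lambda_A) * [exp(-lambda_A*t) - exp(-lambda_B*t)]
exp(-0.4342*14) = 0.002290924; exp(-0.0211*14) = 0.7442338
N_B = 0.4342 * 933168 / (0.0211 - 0.4342) * (0.002290924 - 0.7442338)
N_B = 727721

727721


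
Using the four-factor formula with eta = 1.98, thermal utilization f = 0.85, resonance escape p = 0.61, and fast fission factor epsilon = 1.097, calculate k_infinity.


k_inf = eta * f * p * epsilon
k_inf = 1.98 * 0.85 * 0.61 * 1.097
k_inf = 1.1262

1.1262


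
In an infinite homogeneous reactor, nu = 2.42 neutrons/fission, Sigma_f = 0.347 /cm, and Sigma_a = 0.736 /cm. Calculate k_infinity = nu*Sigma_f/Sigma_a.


k_inf = nu * Sigma_f / Sigma_a
k_inf = 2.42 * 0.347 / 0.736
k_inf = 1.1410

1.1410


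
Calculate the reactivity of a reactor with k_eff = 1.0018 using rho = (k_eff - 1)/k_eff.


rho = (k_eff - 1) / k_eff
rho = (1.0018 - 1) / 1.0018
rho = 0.0017968

0.0017968


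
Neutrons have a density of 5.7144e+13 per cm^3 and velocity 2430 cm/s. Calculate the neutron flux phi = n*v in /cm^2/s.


phi = n * v
phi = 5.7144e+13 * 2430
phi = 1.3886e+17 /cm^2/s

1.3886e+17


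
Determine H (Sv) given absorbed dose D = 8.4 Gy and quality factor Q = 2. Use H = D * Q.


H = D * Q
H = 8.4 * 2
H = 16.800 Sv

16.800


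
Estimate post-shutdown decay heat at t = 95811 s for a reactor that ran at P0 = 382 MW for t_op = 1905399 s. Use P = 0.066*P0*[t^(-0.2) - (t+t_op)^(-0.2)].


P/P0 = 0.066 * [t^(-0.2) - (t + t_op)^(-0.2)]
P/P0 = 0.066 * [95811^(-0.2) - (95811 + 1905399)^(-0.2)]
P/P0 = 0.066 * [0.1008595 - 0.05492138] = 0.003031916
P = 382 * 0.003031916 = 1.1582 MW

1.1582


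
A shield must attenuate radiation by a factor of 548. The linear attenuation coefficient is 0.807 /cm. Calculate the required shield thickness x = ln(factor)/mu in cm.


x = ln(factor) / mu
x = ln(548) / 0.807
x = 7.8145 cm

7.8145


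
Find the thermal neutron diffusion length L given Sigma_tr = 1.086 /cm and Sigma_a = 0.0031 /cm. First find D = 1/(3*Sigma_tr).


D = 1 / (3 * Sigma_tr) = 1 / (3 * 1.086) = 0.3069368 cm
L = sqrt(D / Sigma_a)
L = sqrt(0.3069368 / 0.0031)
L = 9.9505 cm

9.9505


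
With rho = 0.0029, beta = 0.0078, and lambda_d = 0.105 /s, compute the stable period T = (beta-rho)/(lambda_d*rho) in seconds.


T = (beta - rho) / (lambda_d * rho)
T = (0.0078 - 0.0029) / (0.105 * 0.0029)
T = 16.092 s

16.092


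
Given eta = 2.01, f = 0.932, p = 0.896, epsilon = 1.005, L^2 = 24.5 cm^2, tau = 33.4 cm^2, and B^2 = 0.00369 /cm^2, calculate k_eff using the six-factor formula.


k_inf = eta*f*p*eps = 2.01*0.932*0.896*1.005 = 1.686887
P_TNL = 1/(1 + L^2*B^2) = 1/(1 + 24.5*0.00369) = 0.9170904
P_FNL = exp(-B^2*tau) = exp(-0.00369*33.4) = 0.8840462
k_eff = k_inf * P_TNL * P_FNL = 1.686887 * 0.9170904 * 0.8840462
k_eff = 1.3676

1.3676


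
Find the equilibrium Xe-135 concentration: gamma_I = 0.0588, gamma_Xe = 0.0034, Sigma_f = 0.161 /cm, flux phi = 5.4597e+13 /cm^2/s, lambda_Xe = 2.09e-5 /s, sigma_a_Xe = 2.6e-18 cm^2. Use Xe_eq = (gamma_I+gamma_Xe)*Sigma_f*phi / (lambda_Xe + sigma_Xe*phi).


Xe_eq = (gamma_I + gamma_Xe) * Sigma_f * phi / (lambda_Xe + sigma_Xe * phi)
Numerator = (0.0588 + 0.0034) * 0.161 * 5.4597e+13 = 5.467453e+11
Denominator = 2.09e-5 + 2.6e-18 * 5.4597e+13 = 1.628522e-04
Xe_eq = 5.467453e+11 / 1.628522e-04 = 3.3573e+15 /cm^3

3.3573e+15


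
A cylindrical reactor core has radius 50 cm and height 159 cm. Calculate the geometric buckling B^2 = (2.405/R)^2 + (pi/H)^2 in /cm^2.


B^2 = (2.405/R)^2 + (pi/H)^2
B^2 = (2.405/50)^2 + (pi/159)^2
B^2 = 0.0027040 /cm^2

0.0027040


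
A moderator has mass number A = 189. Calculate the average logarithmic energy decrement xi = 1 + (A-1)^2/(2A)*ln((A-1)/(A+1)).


xi = 1 + (A-1)^2/(2A) * ln((A-1)/(A+1))
xi = 1 + (189-1)^2/(2*189) * ln((189-1)/(189 +1))
xi = 0.010545

0.010545


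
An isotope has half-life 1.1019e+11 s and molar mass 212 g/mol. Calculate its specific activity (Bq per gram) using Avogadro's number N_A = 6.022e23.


lambda = ln(2) / t_half = ln(2) / 1.1019e+11 = 6.290473e-12 /s
SA = lambda * N_A / M
SA = 6.290473e-12 * 6.022e23 / 212
SA = 1.7869e+10 Bq/g

1.7869e+10


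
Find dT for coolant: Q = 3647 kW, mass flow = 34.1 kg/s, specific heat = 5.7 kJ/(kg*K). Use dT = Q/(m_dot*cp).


dT = Q / (m_dot * cp)
dT = 3647 / (34.1 * 5.7)
dT = 18.763 C

18.763


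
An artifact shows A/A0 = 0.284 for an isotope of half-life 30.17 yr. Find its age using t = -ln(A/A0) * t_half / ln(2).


lambda = ln(2) / t_half = ln(2) / 30.17 = 0.02297472 /yr
t = -ln(A/A0) / lambda
t = -ln(0.284) / 0.02297472
t = 54.790 yr

54.790


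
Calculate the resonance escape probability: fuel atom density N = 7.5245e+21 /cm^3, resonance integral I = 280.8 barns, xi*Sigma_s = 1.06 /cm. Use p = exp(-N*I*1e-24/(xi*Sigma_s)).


p = exp(-N * I * 1e-24 / (xi*Sigma_s))
p = exp(-7.5245e+21 * 280.8 * 1e-24 / 1.06)
p = 0.13625

0.13625


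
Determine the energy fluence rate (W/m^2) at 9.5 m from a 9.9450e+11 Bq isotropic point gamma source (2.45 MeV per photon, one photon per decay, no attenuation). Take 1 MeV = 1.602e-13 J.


psi = A * E * 1.602e-13 / (4*pi*r^2)
psi = 9.9450e+11 * 2.45 * 1.602e-13 / (4*pi*9.5^2)
psi = 3.4417e-04 W/m^2

3.4417e-04


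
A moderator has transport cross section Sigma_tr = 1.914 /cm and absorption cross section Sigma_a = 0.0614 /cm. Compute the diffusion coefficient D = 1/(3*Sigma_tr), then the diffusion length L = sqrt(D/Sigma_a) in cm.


D = 1 / (3 * Sigma_tr) = 1 / (3 * 1.914) = 0.1741553 cm
L = sqrt(D / Sigma_a)
L = sqrt(0.1741553 / 0.0614)
L = 1.6842 cm

1.6842


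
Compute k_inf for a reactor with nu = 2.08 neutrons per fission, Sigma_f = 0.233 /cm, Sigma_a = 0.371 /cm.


k_inf = nu * Sigma_f / Sigma_a
k_inf = 2.08 * 0.233 / 0.371
k_inf = 1.3063

1.3063


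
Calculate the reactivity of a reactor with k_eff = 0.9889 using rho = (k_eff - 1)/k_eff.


rho = (k_eff - 1) / k_eff
rho = (0.9889 - 1) / 0.9889
rho = -0.011225

-0.011225


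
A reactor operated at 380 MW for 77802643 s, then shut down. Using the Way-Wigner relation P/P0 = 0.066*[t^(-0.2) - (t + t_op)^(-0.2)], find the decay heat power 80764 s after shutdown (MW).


P/P0 = 0.066 * [t^(-0.2) - (t + t_op)^(-0.2)]
P/P0 = 0.066 * [80764^(-0.2) - (80764 + 77802643)^(-0.2)]
P/P0 = 0.066 * [0.1043654 - 0.02640651] = 0.005145287
P = 380 * 0.005145287 = 1.9552 MW

1.9552


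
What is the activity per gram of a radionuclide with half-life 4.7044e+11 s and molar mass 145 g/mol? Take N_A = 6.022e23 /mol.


lambda = ln(2) / t_half = ln(2) / 4.7044e+11 = 1.473402e-12 /s
SA = lambda * N_A / M
SA = 1.473402e-12 * 6.022e23 / 145
SA = 6.1192e+09 Bq/g

6.1192e+09


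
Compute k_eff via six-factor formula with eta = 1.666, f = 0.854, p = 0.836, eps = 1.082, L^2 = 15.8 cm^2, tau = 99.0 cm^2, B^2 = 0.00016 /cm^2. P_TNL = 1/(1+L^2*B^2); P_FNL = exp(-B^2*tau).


k_inf = eta*f*p*eps = 1.666*0.854*0.836*1.082 = 1.286964
P_TNL = 1/(1 + L^2*B^2) = 1/(1 + 15.8*0.00016) = 0.9974784
P_FNL = exp(-B^2*tau) = exp(-0.00016*99.0) = 0.9842848
k_eff = k_inf * P_TNL * P_FNL = 1.286964 * 0.9974784 * 0.9842848
k_eff = 1.2635

1.2635


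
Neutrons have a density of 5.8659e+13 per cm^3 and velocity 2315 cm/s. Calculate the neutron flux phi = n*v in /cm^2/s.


phi = n * v
phi = 5.8659e+13 * 2315
phi = 1.3580e+17 /cm^2/s

1.3580e+17


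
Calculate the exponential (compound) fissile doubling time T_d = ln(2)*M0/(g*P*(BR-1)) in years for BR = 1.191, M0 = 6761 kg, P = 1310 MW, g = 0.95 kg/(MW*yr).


Breeding gain G = BR - 1 = 1.191 - 1 = 0.191
Fissile production rate = g * P * G = 0.95 * 1310 * 0.191 = 237.6995 kg/yr
T_d = ln(2) * M0 / (g * P * G)
T_d = ln(2) * 6761 / 237.6995 = 19.716 yr

19.716


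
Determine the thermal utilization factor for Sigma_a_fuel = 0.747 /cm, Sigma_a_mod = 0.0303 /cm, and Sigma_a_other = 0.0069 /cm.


f = Sigma_a_fuel / (Sigma_a_fuel + Sigma_a_mod + Sigma_a_other)
f = 0.747 / (0.747 + 0.0303 + 0.0069)
f = 0.95256

0.95256


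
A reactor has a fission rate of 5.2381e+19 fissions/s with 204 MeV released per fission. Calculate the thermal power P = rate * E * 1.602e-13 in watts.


P = fission_rate * E_MeV * 1.602e-13
P = 5.2381e+19 * 204 * 1.602e-13
P = 1.7119e+09 W

1.7119e+09


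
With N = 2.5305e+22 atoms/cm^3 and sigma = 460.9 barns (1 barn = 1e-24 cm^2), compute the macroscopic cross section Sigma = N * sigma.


Sigma = N * sigma_barns * 1e-24
Sigma = 2.5305e+22 * 460.9 * 1e-24
Sigma = 11.663 /cm

11.663


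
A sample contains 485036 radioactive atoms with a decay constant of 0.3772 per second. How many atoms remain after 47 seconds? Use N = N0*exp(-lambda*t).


N = N0 * exp(-lambda * t)
N = 485036 * exp(-0.3772 * 47)
N = 0.0096923

0.0096923


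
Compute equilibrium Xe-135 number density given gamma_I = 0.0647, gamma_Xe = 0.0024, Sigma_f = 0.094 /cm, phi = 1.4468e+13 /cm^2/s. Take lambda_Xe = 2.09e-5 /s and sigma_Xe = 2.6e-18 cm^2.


Xe_eq = (gamma_I + gamma_Xe) * Sigma_f * phi / (lambda_Xe + sigma_Xe * phi)
Numerator = (0.0647 + 0.0024) * 0.094 * 1.4468e+13 = 9.125546e+10
Denominator = 2.09e-5 + 2.6e-18 * 1.4468e+13 = 5.851680e-05
Xe_eq = 9.125546e+10 / 5.851680e-05 = 1.5595e+15 /cm^3

1.5595e+15


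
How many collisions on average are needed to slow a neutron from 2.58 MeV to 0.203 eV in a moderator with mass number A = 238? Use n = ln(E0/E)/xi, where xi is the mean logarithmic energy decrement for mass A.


xi = 1 + (A-1)^2/(2A)*ln((A-1)/(A+1)) = 0.008379872 (for A = 238)
n = ln(E0/E) / xi
n = ln(2.58e6 / 0.203) / 0.008379872
n = ln(1.270936e+07) / 0.008379872 = 1952.0

1952.0


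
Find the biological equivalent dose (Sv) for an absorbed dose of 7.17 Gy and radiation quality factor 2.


H = D * Q
H = 7.17 * 2
H = 14.340 Sv

14.340


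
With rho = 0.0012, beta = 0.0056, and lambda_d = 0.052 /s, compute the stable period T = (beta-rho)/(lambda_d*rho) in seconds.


T = (beta - rho) / (lambda_d * rho)
T = (0.0056 - 0.0012) / (0.052 * 0.0012)
T = 70.513 s

70.513


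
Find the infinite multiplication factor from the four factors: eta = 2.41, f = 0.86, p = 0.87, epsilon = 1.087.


k_inf = eta * f * p * epsilon
k_inf = 2.41 * 0.86 * 0.87 * 1.087
k_inf = 1.9600

1.9600


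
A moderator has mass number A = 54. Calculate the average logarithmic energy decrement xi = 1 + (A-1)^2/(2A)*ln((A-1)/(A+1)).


xi = 1 + (A-1)^2/(2A) * ln((A-1)/(A+1))
xi = 1 + (54-1)^2/(2*54) * ln((54-1)/(54 +1))
xi = 0.036584

0.036584


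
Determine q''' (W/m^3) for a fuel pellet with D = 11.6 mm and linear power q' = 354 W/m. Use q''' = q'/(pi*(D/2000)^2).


r = D / 2 / 1000 = 11.6 / 2 / 1000 = 0.0058 m
q''' = q' / (pi * r^2)
q''' = 354 / (pi * 0.0058^2)
q''' = 3.3496e+06 W/m^3

3.3496e+06


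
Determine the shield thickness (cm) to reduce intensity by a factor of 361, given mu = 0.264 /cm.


x = ln(factor) / mu
x = ln(361) / 0.264
x = 22.306 cm

22.306


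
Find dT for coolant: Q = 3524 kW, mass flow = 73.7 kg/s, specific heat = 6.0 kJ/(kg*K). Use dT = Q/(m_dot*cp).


dT = Q / (m_dot * cp)
dT = 3524 / (73.7 * 6.0)
dT = 7.9692 C

7.9692


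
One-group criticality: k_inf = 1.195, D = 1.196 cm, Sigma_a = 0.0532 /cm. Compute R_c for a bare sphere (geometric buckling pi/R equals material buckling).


L^2 = D / Sigma_a = 1.196 / 0.0532 = 22.48120 cm^2
B_m^2 = (k_inf - 1) / L^2 = (1.195 - 1) / 22.48120 = 0.008673914 /cm^2
For a bare sphere: B_g = pi/R, so R_c = pi / sqrt(B_m^2)
R_c = pi / sqrt(0.008673914) = 33.732 cm

33.732


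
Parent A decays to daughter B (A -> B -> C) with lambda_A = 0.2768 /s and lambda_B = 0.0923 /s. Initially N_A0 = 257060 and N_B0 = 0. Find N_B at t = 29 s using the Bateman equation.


N_B(t) = lambda_A * N_A0 / (lambda_B - lambda_A) * [exp(-lambda_A*t) - exp(-lambda_B*t)]
exp(-0.2768*29) = 3.264610e-04; exp(-0.0923*29) = 0.06878979
N_B = 0.2768 * 257060 / (0.0923 - 0.2768) * (3.264610e-04 - 0.06878979)
N_B = 26404

26404


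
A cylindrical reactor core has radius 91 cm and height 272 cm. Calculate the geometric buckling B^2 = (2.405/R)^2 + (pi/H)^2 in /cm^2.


B^2 = (2.405/R)^2 + (pi/H)^2
B^2 = (2.405/91)^2 + (pi/272)^2
B^2 = 8.3187e-04 /cm^2

8.3187e-04


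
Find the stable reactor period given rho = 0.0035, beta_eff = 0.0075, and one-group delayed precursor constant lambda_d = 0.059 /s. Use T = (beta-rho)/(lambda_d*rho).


T = (beta - rho) / (lambda_d * rho)
T = (0.0075 - 0.0035) / (0.059 * 0.0035)
T = 19.370 s

19.370


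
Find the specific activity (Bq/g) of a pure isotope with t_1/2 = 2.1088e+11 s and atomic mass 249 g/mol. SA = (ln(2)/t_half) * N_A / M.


lambda = ln(2) / t_half = ln(2) / 2.1088e+11 = 3.286927e-12 /s
SA = lambda * N_A / M
SA = 3.286927e-12 * 6.022e23 / 249
SA = 7.9493e+09 Bq/g

7.9493e+09


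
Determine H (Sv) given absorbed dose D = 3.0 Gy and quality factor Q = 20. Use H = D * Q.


H = D * Q
H = 3.0 * 20
H = 60.000 Sv

60.000


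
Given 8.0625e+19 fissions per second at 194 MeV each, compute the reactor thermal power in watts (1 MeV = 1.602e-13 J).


P = fission_rate * E_MeV * 1.602e-13
P = 8.0625e+19 * 194 * 1.602e-13
P = 2.5057e+09 W

2.5057e+09


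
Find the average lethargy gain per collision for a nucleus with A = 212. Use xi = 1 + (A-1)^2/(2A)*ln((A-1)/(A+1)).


xi = 1 + (A-1)^2/(2A) * ln((A-1)/(A+1))
xi = 1 + (212-1)^2/(2*212) * ln((212-1)/(212 +1))
xi = 0.0094044

0.0094044


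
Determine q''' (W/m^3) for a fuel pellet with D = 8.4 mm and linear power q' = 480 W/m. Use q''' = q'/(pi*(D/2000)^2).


r = D / 2 / 1000 = 8.4 / 2 / 1000 = 0.0042 m
q''' = q' / (pi * r^2)
q''' = 480 / (pi * 0.0042^2)
q''' = 8.6615e+06 W/m^3

8.6615e+06


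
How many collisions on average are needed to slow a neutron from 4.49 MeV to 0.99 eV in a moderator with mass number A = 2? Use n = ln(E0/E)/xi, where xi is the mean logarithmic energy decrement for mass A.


xi = 1 + (A-1)^2/(2A)*ln((A-1)/(A+1)) = 0.7253469 (for A = 2)
n = ln(E0/E) / xi
n = ln(4.49e6 / 0.99) / 0.7253469
n = ln(4.535354e+06) / 0.7253469 = 21.131

21.131


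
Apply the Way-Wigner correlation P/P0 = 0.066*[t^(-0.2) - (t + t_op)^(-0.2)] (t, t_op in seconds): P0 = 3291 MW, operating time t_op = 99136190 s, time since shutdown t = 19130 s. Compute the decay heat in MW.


P/P0 = 0.066 * [t^(-0.2) - (t + t_op)^(-0.2)]
P/P0 = 0.066 * [19130^(-0.2) - (19130 + 99136190)^(-0.2)]
P/P0 = 0.066 * [0.1392057 - 0.02516152] = 0.007526916
P = 3291 * 0.007526916 = 24.771 MW

24.771


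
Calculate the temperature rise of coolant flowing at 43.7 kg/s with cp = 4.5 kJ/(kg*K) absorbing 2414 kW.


dT = Q / (m_dot * cp)
dT = 2414 / (43.7 * 4.5)
dT = 12.276 C

12.276


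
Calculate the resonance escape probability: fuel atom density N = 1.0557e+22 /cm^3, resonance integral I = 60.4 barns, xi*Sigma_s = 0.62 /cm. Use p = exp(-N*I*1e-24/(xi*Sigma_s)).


p = exp(-N * I * 1e-24 / (xi*Sigma_s))
p = exp(-1.0557e+22 * 60.4 * 1e-24 / 0.62)
p = 0.35756

0.35756


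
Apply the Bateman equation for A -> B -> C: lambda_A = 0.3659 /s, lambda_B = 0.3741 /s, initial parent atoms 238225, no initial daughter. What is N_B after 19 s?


N_B(t) = lambda_A * N_A0 / (lambda_B - lambda_A) * [exp(-lambda_A*t) - exp(-lambda_B*t)]
exp(-0.3659*19) = 9.566241e-04; exp(-0.3741*19) = 8.186123e-04
N_B = 0.3659 * 238225 / (0.3741 - 0.3659) * (9.566241e-04 - 8.186123e-04)
N_B = 1467.1

1467.1


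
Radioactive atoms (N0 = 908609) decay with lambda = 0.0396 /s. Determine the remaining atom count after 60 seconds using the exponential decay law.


N = N0 * exp(-lambda * t)
N = 908609 * exp(-0.0396 * 60)
N = 84429

84429


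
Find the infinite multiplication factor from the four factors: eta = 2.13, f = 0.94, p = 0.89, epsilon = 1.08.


k_inf = eta * f * p * epsilon
k_inf = 2.13 * 0.94 * 0.89 * 1.08
k_inf = 1.9245

1.9245


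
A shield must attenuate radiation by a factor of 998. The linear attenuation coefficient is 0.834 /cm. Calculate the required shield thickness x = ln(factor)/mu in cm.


x = ln(factor) / mu
x = ln(998) / 0.834
x = 8.2803 cm

8.2803


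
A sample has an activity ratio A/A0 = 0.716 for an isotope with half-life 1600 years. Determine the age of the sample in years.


lambda = ln(2) / t_half = ln(2) / 1600 = 4.332170e-04 /yr
t = -ln(A/A0) / lambda
t = -ln(0.716) / 4.332170e-04
t = 771.15 yr

771.15


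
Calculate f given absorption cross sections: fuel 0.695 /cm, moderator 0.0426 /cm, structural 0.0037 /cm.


f = Sigma_a_fuel / (Sigma_a_fuel + Sigma_a_mod + Sigma_a_other)
f = 0.695 / (0.695 + 0.0426 + 0.0037)
f = 0.93754

0.93754


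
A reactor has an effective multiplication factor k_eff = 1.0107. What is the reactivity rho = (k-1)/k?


rho = (k_eff - 1) / k_eff
rho = (1.0107 - 1) / 1.0107
rho = 0.010587

0.010587


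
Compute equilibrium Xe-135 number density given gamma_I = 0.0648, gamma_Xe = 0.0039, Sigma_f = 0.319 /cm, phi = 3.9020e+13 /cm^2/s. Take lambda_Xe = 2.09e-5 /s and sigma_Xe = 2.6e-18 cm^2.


Xe_eq = (gamma_I + gamma_Xe) * Sigma_f * phi / (lambda_Xe + sigma_Xe * phi)
Numerator = (0.0648 + 0.0039) * 0.319 * 3.9020e+13 = 8.551350e+11
Denominator = 2.09e-5 + 2.6e-18 * 3.9020e+13 = 1.223520e-04
Xe_eq = 8.551350e+11 / 1.223520e-04 = 6.9891e+15 /cm^3

6.9891e+15


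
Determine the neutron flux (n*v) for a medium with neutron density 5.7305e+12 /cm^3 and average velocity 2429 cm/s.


phi = n * v
phi = 5.7305e+12 * 2429
phi = 1.3919e+16 /cm^2/s

1.3919e+16


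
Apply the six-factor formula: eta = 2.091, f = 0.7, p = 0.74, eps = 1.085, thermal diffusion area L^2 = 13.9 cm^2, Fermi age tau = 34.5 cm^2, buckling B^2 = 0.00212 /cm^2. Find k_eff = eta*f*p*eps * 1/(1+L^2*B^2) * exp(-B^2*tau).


k_inf = eta*f*p*eps = 2.091*0.7*0.74*1.085 = 1.175205
P_TNL = 1/(1 + L^2*B^2) = 1/(1 + 13.9*0.00212) = 0.9713755
P_FNL = exp(-B^2*tau) = exp(-0.00212*34.5) = 0.9294707
k_eff = k_inf * P_TNL * P_FNL = 1.175205 * 0.9713755 * 0.9294707
k_eff = 1.0611

1.0611


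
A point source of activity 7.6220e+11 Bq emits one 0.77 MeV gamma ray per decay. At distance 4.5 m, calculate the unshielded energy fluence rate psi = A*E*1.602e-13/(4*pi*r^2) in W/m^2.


psi = A * E * 1.602e-13 / (4*pi*r^2)
psi = 7.6220e+11 * 0.77 * 1.602e-13 / (4*pi*4.5^2)
psi = 3.6948e-04 W/m^2

3.6948e-04


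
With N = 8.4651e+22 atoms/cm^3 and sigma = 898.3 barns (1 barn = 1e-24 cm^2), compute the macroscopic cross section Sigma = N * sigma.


Sigma = N * sigma_barns * 1e-24
Sigma = 8.4651e+22 * 898.3 * 1e-24
Sigma = 76.042 /cm

76.042


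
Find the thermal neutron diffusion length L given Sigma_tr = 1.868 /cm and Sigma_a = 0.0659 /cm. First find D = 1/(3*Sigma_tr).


D = 1 / (3 * Sigma_tr) = 1 / (3 * 1.868) = 0.1784440 cm
L = sqrt(D / Sigma_a)
L = sqrt(0.1784440 / 0.0659)
L = 1.6455 cm

1.6455


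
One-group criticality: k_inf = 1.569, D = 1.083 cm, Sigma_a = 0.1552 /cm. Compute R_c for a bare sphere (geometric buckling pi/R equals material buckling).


L^2 = D / Sigma_a = 1.083 / 0.1552 = 6.978093 cm^2
B_m^2 = (k_inf - 1) / L^2 = (1.569 - 1) / 6.978093 = 0.08154090 /cm^2
For a bare sphere: B_g = pi/R, so R_c = pi / sqrt(B_m^2)
R_c = pi / sqrt(0.08154090) = 11.002 cm

11.002


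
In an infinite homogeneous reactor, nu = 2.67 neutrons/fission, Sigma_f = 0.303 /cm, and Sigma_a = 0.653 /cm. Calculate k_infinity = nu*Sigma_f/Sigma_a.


k_inf = nu * Sigma_f / Sigma_a
k_inf = 2.67 * 0.303 / 0.653
k_inf = 1.2389

1.2389


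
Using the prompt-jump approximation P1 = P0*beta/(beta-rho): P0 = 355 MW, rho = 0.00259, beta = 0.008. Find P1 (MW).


P1/P0 = beta / (beta - rho)
P1/P0 = 0.008 / (0.008 - 0.00259) = 1.478743
P1 = 355 * 1.478743 = 524.95 MW

524.95


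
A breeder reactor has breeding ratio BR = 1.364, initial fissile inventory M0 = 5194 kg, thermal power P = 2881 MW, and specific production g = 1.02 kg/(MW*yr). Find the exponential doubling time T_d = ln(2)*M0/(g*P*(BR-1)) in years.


Breeding gain G = BR - 1 = 1.364 - 1 = 0.364
Fissile production rate = g * P * G = 1.02 * 2881 * 0.364 = 1069.65768 kg/yr
T_d = ln(2) * M0 / (g * P * G)
T_d = ln(2) * 5194 / 1069.65768 = 3.3658 yr

3.3658


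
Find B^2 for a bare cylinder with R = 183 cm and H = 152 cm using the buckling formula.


B^2 = (2.405/R)^2 + (pi/H)^2
B^2 = (2.405/183)^2 + (pi/152)^2
B^2 = 5.9990e-04 /cm^2

5.9990e-04


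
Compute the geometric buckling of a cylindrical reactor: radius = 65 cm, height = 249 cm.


B^2 = (2.405/R)^2 + (pi/H)^2
B^2 = (2.405/65)^2 + (pi/249)^2
B^2 = 0.0015282 /cm^2

0.0015282


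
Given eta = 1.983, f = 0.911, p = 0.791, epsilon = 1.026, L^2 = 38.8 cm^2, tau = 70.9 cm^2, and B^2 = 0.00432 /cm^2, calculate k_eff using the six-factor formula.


k_inf = eta*f*p*eps = 1.983*0.911*0.791*1.026 = 1.466105
P_TNL = 1/(1 + L^2*B^2) = 1/(1 + 38.8*0.00432) = 0.8564460
P_FNL = exp(-B^2*tau) = exp(-0.00432*70.9) = 0.7361746
k_eff = k_inf * P_TNL * P_FNL = 1.466105 * 0.8564460 * 0.7361746
k_eff = 0.92437

0.92437


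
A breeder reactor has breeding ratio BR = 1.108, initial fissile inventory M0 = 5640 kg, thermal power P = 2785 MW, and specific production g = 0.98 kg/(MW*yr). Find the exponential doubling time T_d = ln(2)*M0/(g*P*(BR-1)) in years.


Breeding gain G = BR - 1 = 1.108 - 1 = 0.108
Fissile production rate = g * P * G = 0.98 * 2785 * 0.108 = 294.7644 kg/yr
T_d = ln(2) * M0 / (g * P * G)
T_d = ln(2) * 5640 / 294.7644 = 13.263 yr

13.263


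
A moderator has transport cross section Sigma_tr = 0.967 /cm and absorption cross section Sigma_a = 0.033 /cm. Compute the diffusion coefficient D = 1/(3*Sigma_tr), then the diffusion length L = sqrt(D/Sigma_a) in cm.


D = 1 / (3 * Sigma_tr) = 1 / (3 * 0.967) = 0.3447087 cm
L = sqrt(D / Sigma_a)
L = sqrt(0.3447087 / 0.033)
L = 3.2320 cm

3.2320


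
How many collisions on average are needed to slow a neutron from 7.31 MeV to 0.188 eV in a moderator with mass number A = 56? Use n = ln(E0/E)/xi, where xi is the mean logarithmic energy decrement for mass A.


xi = 1 + (A-1)^2/(2A)*ln((A-1)/(A+1)) = 0.03529286 (for A = 56)
n = ln(E0/E) / xi
n = ln(7.31e6 / 0.188) / 0.03529286
n = ln(3.888298e+07) / 0.03529286 = 495.17

495.17


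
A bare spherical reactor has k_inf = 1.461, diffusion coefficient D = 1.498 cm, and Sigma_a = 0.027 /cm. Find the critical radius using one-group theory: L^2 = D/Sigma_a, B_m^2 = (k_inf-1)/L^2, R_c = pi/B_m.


L^2 = D / Sigma_a = 1.498 / 0.027 = 55.48148 cm^2
B_m^2 = (k_inf - 1) / L^2 = (1.461 - 1) / 55.48148 = 0.008309079 /cm^2
For a bare sphere: B_g = pi/R, so R_c = pi / sqrt(B_m^2)
R_c = pi / sqrt(0.008309079) = 34.465 cm

34.465


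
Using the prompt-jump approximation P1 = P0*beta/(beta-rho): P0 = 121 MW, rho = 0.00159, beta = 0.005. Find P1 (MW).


P1/P0 = beta / (beta - rho)
P1/P0 = 0.005 / (0.005 - 0.00159) = 1.466276
P1 = 121 * 1.466276 = 177.42 MW

177.42


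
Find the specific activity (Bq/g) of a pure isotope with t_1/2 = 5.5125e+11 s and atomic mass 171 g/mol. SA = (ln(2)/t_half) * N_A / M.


lambda = ln(2) / t_half = ln(2) / 5.5125e+11 = 1.257410e-12 /s
SA = lambda * N_A / M
SA = 1.257410e-12 * 6.022e23 / 171
SA = 4.4281e+09 Bq/g

4.4281e+09


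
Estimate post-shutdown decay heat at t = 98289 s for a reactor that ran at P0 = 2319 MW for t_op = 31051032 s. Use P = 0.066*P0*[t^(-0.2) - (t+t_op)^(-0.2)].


P/P0 = 0.066 * [t^(-0.2) - (t + t_op)^(-0.2)]
P/P0 = 0.066 * [98289^(-0.2) - (98289 + 31051032)^(-0.2)]
P/P0 = 0.066 * [0.1003458 - 0.03171833] = 0.004529413
P = 2319 * 0.004529413 = 10.504 MW

10.504


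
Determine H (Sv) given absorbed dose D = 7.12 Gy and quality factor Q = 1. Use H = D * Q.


H = D * Q
H = 7.12 * 1
H = 7.1200 Sv

7.1200


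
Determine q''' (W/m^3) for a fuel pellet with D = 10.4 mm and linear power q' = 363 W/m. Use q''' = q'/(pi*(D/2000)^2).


r = D / 2 / 1000 = 10.4 / 2 / 1000 = 0.0052 m
q''' = q' / (pi * r^2)
q''' = 363 / (pi * 0.0052^2)
q''' = 4.2732e+06 W/m^3

4.2732e+06


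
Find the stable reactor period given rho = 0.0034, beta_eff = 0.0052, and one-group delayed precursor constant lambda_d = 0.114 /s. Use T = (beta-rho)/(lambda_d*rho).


T = (beta - rho) / (lambda_d * rho)
T = (0.0052 - 0.0034) / (0.114 * 0.0034)
T = 4.6440 s

4.6440


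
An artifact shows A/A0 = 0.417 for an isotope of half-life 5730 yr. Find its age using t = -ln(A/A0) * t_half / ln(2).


lambda = ln(2) / t_half = ln(2) / 5730 = 1.209681e-04 /yr
t = -ln(A/A0) / lambda
t = -ln(0.417) / 1.209681e-04
t = 7230.6 yr

7230.6


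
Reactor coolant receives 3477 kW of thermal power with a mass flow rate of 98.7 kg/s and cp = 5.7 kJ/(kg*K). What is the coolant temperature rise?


dT = Q / (m_dot * cp)
dT = 3477 / (98.7 * 5.7)
dT = 6.1803 C

6.1803


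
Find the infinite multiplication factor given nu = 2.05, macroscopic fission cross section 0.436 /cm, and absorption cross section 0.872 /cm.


k_inf = nu * Sigma_f / Sigma_a
k_inf = 2.05 * 0.436 / 0.872
k_inf = 1.0250

1.0250


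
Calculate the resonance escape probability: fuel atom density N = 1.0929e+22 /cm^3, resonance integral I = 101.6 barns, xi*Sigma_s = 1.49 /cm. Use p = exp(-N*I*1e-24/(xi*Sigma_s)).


p = exp(-N * I * 1e-24 / (xi*Sigma_s))
p = exp(-1.0929e+22 * 101.6 * 1e-24 / 1.49)
p = 0.47463

0.47463


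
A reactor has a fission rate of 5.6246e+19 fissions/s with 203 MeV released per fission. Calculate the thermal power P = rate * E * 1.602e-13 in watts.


P = fission_rate * E_MeV * 1.602e-13
P = 5.6246e+19 * 203 * 1.602e-13
P = 1.8292e+09 W

1.8292e+09


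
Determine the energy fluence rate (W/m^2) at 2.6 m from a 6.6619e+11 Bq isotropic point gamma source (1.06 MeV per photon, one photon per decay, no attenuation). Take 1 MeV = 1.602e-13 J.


psi = A * E * 1.602e-13 / (4*pi*r^2)
psi = 6.6619e+11 * 1.06 * 1.602e-13 / (4*pi*2.6^2)
psi = 0.0013317 W/m^2

0.0013317


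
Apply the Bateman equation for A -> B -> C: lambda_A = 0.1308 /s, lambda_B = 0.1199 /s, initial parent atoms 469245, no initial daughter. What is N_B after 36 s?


N_B(t) = lambda_A * N_A0 / (lambda_B - lambda_A) * [exp(-lambda_A*t) - exp(-lambda_B*t)]
exp(-0.1308*36) = 0.009015590; exp(-0.1199*36) = 0.01334785
N_B = 0.1308 * 469245 / (0.1199 - 0.1308) * (0.009015590 - 0.01334785)
N_B = 24395

24395


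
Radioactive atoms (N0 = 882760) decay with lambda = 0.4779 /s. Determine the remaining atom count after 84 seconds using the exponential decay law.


N = N0 * exp(-lambda * t)
N = 882760 * exp(-0.4779 * 84)
N = 3.2486e-12

3.2486e-12


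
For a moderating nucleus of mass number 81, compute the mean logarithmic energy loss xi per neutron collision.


xi = 1 + (A-1)^2/(2A) * ln((A-1)/(A+1))
xi = 1 + (81-1)^2/(2*81) * ln((81-1)/(81 +1))
xi = 0.024489

0.024489


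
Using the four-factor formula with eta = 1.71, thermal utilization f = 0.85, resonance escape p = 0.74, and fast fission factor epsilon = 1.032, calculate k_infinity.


k_inf = eta * f * p * epsilon
k_inf = 1.71 * 0.85 * 0.74 * 1.032
k_inf = 1.1100

1.1100


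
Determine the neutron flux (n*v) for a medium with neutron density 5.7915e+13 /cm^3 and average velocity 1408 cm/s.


phi = n * v
phi = 5.7915e+13 * 1408
phi = 8.1544e+16 /cm^2/s

8.1544e+16


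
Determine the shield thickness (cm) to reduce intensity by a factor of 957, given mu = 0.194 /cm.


x = ln(factor) / mu
x = ln(957) / 0.194
x = 35.380 cm

35.380


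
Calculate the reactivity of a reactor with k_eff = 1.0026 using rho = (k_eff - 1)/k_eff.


rho = (k_eff - 1) / k_eff
rho = (1.0026 - 1) / 1.0026
rho = 0.0025933

0.0025933


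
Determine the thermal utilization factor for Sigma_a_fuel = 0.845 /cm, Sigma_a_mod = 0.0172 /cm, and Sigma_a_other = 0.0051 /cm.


f = Sigma_a_fuel / (Sigma_a_fuel + Sigma_a_mod + Sigma_a_other)
f = 0.845 / (0.845 + 0.0172 + 0.0051)
f = 0.97429

0.97429


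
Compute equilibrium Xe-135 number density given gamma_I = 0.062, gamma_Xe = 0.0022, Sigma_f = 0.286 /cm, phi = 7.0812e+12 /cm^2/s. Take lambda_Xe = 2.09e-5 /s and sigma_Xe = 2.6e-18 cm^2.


Xe_eq = (gamma_I + gamma_Xe) * Sigma_f * phi / (lambda_Xe + sigma_Xe * phi)
Numerator = (0.062 + 0.0022) * 0.286 * 7.0812e+12 = 1.300193e+11
Denominator = 2.09e-5 + 2.6e-18 * 7.0812e+12 = 3.931112e-05
Xe_eq = 1.300193e+11 / 3.931112e-05 = 3.3074e+15 /cm^3

3.3074e+15
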